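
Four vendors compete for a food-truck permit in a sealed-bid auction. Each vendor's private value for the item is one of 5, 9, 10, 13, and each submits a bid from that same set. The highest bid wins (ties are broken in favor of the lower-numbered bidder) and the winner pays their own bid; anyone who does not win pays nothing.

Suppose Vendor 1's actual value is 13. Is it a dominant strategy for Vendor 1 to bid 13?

No

Consider the case where Vendor 2 bids 5, Vendor 3 bids 5 and Vendor 4 bids 5.
Truthful bid 13: wins, pays 13, utility 13 - 13 = 0.
Bid 5 instead: wins, pays 5, utility 13 - 5 = 8.
Since 8 > 0, bidding 5 is strictly better here, so truthful bidding is not dominant.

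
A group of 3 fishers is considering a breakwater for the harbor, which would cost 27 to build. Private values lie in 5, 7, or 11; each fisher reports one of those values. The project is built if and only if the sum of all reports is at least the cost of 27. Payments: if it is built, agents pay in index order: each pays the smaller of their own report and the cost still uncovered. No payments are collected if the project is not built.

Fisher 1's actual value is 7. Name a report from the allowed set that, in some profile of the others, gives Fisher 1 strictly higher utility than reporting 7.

5

Suppose Fisher 2 reports 11 and Fisher 3 reports 11.
Report 7: project built, pays 7, utility 7 - 7 = 0.
Report 5: project built, pays 5, utility 7 - 5 = 2.
So reporting 5 beats truth here (2 > 0).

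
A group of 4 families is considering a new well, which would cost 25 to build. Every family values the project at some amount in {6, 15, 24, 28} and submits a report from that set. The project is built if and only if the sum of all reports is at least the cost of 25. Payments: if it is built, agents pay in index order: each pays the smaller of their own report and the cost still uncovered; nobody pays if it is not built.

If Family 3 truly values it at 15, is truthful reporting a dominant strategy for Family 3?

No

Consider the case where Family 1 reports 6, Family 2 reports 6 and Family 4 reports 15.
Truthful report 15: project built, pays 13, utility 15 - 13 = 2.
Report 6 instead: project built, pays 6, utility 15 - 6 = 9.
Since 9 > 2, reporting 6 is strictly better here, so truthful reporting is not dominant.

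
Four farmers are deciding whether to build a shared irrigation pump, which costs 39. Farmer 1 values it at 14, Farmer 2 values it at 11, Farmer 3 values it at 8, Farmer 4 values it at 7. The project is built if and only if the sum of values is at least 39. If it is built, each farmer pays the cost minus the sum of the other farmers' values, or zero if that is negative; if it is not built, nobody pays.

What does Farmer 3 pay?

Total value 40 ≥ cost 39, so the project is built.
The other farmers' values sum to 32.
Cost minus that sum is 39 - 32 = 7.

7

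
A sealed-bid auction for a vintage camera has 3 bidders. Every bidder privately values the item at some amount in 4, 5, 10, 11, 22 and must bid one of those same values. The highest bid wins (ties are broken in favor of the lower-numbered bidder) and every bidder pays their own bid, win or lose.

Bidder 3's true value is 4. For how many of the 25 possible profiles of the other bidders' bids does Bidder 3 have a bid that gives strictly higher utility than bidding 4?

1

Others bid (4, 4): truth gives -4; bid 5 gives -1 > -4. Violating.
Others bid (4, 5): truth gives -4; no alternative beats it.
Others bid (4, 10): truth gives -4; no alternative beats it.
(Checking all 25 profiles: 1 has a profitable deviation, 24 do not.)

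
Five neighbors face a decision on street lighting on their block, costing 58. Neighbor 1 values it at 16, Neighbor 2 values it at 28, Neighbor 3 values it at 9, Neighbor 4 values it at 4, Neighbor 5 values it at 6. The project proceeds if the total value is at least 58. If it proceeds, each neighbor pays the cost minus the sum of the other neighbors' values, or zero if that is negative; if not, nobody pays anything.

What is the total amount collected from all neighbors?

39

Total value 63 ≥ cost 58, so it is built.
Neighbor 1: others sum to 47; max(0, 58 - 47) = 11.
Neighbor 2: others sum to 35; max(0, 58 - 35) = 23.
Neighbor 3: others sum to 54; max(0, 58 - 54) = 4.
Neighbor 4: others sum to 59; max(0, 58 - 59) = 0.
Neighbor 5: others sum to 57; max(0, 58 - 57) = 1.
Total collected = 11 + 23 + 4 + 0 + 1 = 39.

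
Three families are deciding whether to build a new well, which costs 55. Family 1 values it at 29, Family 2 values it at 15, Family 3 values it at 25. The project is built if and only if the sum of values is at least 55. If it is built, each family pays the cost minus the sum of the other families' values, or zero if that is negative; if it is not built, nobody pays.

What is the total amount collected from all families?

Total value 69 ≥ cost 55, so it is built.
Family 1: others sum to 40; max(0, 55 - 40) = 15.
Family 2: others sum to 54; max(0, 55 - 54) = 1.
Family 3: others sum to 44; max(0, 55 - 44) = 11.
Total collected = 15 + 1 + 11 = 27.

27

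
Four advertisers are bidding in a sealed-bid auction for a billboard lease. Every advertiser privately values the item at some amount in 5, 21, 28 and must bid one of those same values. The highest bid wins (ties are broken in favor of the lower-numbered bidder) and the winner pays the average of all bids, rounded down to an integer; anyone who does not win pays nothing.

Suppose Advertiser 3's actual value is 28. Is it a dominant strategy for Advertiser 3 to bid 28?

Consider the case where Advertiser 1 bids 5, Advertiser 2 bids 5 and Advertiser 4 bids 5.
Truthful bid 28: wins, pays 10, utility 28 - 10 = 18.
Bid 21 instead: wins, pays 9, utility 28 - 9 = 19.
Since 19 > 18, bidding 21 is strictly better here, so truthful bidding is not dominant.

No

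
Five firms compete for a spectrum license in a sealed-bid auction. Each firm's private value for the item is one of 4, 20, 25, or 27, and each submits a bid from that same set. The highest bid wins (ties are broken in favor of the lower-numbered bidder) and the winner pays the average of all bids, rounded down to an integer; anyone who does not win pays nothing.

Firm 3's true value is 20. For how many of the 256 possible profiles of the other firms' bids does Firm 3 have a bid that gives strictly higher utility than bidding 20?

Others bid (4, 4, 4, 25): truth gives 0; bid 25 gives 8 > 0. Violating.
Others bid (4, 4, 4, 27): truth gives 0; bid 27 gives 7 > 0. Violating.
Others bid (4, 4, 20, 25): truth gives 0; bid 25 gives 5 > 0. Violating.
Others bid (4, 4, 20, 27): truth gives 0; bid 27 gives 4 > 0. Violating.
Others bid (4, 4, 4, 4): truth gives 13; no alternative beats it.
Others bid (4, 4, 4, 20): truth gives 10; no alternative beats it.
(Checking all 256 profiles: 68 have a profitable deviation, 188 do not.)

68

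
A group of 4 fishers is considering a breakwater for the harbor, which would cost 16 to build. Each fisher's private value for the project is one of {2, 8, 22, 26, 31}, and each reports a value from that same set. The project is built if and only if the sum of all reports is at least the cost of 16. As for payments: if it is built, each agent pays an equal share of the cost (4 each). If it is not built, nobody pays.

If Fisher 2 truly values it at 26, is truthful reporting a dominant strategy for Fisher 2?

Yes

Check each profile of the others' reports and compare truth against every alternative report.
Others report (2, 2, 2): truth gives 22, best alternative gives 22.
Others report (2, 2, 8): truth gives 22, best alternative gives 22.
Others report (2, 2, 22): truth gives 22, best alternative gives 22.
Others report (2, 2, 26): truth gives 22, best alternative gives 22.
Others report (2, 2, 31): truth gives 22, best alternative gives 22.
Others report (2, 8, 2): truth gives 22, best alternative gives 22.
(Remaining 119 profiles checked similarly; truth is weakly best in each.)
In every case the truthful report is at least as good as any alternative, so it is a dominant strategy.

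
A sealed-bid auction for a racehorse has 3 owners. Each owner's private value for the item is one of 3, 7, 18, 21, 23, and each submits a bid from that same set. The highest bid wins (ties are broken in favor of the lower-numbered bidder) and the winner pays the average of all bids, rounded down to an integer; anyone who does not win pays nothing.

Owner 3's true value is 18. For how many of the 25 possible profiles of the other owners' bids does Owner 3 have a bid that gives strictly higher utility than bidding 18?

9

Others bid (3, 3): truth gives 10; bid 7 gives 14 > 10. Violating.
Others bid (3, 18): truth gives 0; bid 21 gives 4 > 0. Violating.
Others bid (3, 21): truth gives 0; bid 23 gives 3 > 0. Violating.
Others bid (7, 18): truth gives 0; bid 21 gives 3 > 0. Violating.
Others bid (3, 7): truth gives 9; no alternative beats it.
Others bid (3, 23): truth gives 0; no alternative beats it.
(Checking all 25 profiles: 9 have a profitable deviation, 16 do not.)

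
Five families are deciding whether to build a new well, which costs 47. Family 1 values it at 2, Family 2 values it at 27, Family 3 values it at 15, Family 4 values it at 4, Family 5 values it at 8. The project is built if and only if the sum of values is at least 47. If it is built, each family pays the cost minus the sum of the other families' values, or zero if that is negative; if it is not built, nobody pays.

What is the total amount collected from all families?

24

Total value 56 ≥ cost 47, so it is built.
Family 1: others sum to 54; max(0, 47 - 54) = 0.
Family 2: others sum to 29; max(0, 47 - 29) = 18.
Family 3: others sum to 41; max(0, 47 - 41) = 6.
Family 4: others sum to 52; max(0, 47 - 52) = 0.
Family 5: others sum to 48; max(0, 47 - 48) = 0.
Total collected = 0 + 18 + 6 + 0 + 0 = 24.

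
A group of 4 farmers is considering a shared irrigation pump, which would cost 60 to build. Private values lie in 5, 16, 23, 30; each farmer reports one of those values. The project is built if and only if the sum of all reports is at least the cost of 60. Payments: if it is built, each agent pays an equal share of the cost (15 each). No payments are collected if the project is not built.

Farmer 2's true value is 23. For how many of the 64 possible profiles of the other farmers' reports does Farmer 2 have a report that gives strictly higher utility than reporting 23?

3

Others report (5, 5, 23): truth gives 0; report 30 gives 8 > 0. Violating.
Others report (5, 23, 5): truth gives 0; report 30 gives 8 > 0. Violating.
Others report (23, 5, 5): truth gives 0; report 30 gives 8 > 0. Violating.
Others report (5, 5, 5): truth gives 0; no alternative beats it.
Others report (5, 5, 16): truth gives 0; no alternative beats it.
(Checking all 64 profiles: 3 have a profitable deviation, 61 do not.)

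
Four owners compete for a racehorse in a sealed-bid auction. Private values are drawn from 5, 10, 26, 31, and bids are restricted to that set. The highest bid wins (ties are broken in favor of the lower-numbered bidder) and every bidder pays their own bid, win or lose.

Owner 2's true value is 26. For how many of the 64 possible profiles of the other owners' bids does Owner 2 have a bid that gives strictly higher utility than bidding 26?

50

Others bid (5, 5, 5): truth gives 0; bid 10 gives 16 > 0. Violating.
Others bid (5, 5, 10): truth gives 0; bid 10 gives 16 > 0. Violating.
Others bid (5, 5, 31): truth gives -26; bid 5 gives -5 > -26. Violating.
Others bid (5, 10, 5): truth gives 0; bid 10 gives 16 > 0. Violating.
Others bid (5, 5, 26): truth gives 0; no alternative beats it.
Others bid (5, 10, 26): truth gives 0; no alternative beats it.
(Checking all 64 profiles: 50 have a profitable deviation, 14 do not.)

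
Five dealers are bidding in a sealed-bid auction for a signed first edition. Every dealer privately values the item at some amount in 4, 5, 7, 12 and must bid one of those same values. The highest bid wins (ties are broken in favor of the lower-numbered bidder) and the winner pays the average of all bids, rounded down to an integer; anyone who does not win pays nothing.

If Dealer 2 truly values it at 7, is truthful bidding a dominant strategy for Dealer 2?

No

Consider the case where Dealer 1 bids 4, Dealer 3 bids 4, Dealer 4 bids 5 and Dealer 5 bids 5.
Truthful bid 7: wins, pays 5, utility 7 - 5 = 2.
Bid 5 instead: wins, pays 4, utility 7 - 4 = 3.
Since 3 > 2, bidding 5 is strictly better here, so truthful bidding is not dominant.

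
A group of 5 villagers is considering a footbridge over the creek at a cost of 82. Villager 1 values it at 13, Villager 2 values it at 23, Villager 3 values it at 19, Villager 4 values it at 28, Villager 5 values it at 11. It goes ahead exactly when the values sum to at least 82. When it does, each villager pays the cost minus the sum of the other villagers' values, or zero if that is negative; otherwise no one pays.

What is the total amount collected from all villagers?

Total value 94 ≥ cost 82, so it is built.
Villager 1: others sum to 81; max(0, 82 - 81) = 1.
Villager 2: others sum to 71; max(0, 82 - 71) = 11.
Villager 3: others sum to 75; max(0, 82 - 75) = 7.
Villager 4: others sum to 66; max(0, 82 - 66) = 16.
Villager 5: others sum to 83; max(0, 82 - 83) = 0.
Total collected = 1 + 11 + 7 + 16 + 0 = 35.

35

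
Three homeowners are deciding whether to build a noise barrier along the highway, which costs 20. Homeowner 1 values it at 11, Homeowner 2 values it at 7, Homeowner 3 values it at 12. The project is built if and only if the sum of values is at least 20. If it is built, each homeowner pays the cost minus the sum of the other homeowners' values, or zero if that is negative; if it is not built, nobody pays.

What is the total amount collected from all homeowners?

Total value 30 ≥ cost 20, so it is built.
Homeowner 1: others sum to 19; max(0, 20 - 19) = 1.
Homeowner 2: others sum to 23; max(0, 20 - 23) = 0.
Homeowner 3: others sum to 18; max(0, 20 - 18) = 2.
Total collected = 1 + 0 + 2 = 3.

3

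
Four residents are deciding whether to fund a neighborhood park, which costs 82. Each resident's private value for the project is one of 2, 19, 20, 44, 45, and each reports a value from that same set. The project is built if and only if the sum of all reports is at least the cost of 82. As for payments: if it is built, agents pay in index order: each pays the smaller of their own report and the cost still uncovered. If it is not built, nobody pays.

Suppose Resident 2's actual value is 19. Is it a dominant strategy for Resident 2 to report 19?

Consider the case where Resident 1 reports 2, Resident 3 reports 44 and Resident 4 reports 44.
Truthful report 19: project built, pays 19, utility 19 - 19 = 0.
Report 2 instead: project built, pays 2, utility 19 - 2 = 17.
Since 17 > 0, reporting 2 is strictly better here, so truthful reporting is not dominant.

No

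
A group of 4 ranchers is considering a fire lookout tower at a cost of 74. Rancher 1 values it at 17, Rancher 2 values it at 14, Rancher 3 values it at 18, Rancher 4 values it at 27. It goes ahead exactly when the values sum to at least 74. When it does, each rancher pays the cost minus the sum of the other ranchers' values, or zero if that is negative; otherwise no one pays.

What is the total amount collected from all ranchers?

Total value 76 ≥ cost 74, so it is built.
Rancher 1: others sum to 59; max(0, 74 - 59) = 15.
Rancher 2: others sum to 62; max(0, 74 - 62) = 12.
Rancher 3: others sum to 58; max(0, 74 - 58) = 16.
Rancher 4: others sum to 49; max(0, 74 - 49) = 25.
Total collected = 15 + 12 + 16 + 25 = 68.

68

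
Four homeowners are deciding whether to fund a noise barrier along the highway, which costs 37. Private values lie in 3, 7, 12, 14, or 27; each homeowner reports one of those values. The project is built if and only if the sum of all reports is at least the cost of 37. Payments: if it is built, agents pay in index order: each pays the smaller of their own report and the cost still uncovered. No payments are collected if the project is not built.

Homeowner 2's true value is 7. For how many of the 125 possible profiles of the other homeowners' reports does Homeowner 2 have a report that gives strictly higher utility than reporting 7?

69

Others report (3, 7, 27): truth gives 0; report 3 gives 4 > 0. Violating.
Others report (3, 12, 27): truth gives 0; report 3 gives 4 > 0. Violating.
Others report (3, 14, 27): truth gives 0; report 3 gives 4 > 0. Violating.
Others report (3, 27, 7): truth gives 0; report 3 gives 4 > 0. Violating.
Others report (3, 3, 3): truth gives 0; no alternative beats it.
Others report (3, 3, 7): truth gives 0; no alternative beats it.
(Checking all 125 profiles: 69 have a profitable deviation, 56 do not.)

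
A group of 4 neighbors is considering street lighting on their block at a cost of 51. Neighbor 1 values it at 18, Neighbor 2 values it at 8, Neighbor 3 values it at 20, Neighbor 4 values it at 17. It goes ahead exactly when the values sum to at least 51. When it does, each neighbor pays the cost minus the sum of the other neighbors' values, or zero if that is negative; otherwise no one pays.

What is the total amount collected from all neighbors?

19

Total value 63 ≥ cost 51, so it is built.
Neighbor 1: others sum to 45; max(0, 51 - 45) = 6.
Neighbor 2: others sum to 55; max(0, 51 - 55) = 0.
Neighbor 3: others sum to 43; max(0, 51 - 43) = 8.
Neighbor 4: others sum to 46; max(0, 51 - 46) = 5.
Total collected = 6 + 0 + 8 + 5 = 19.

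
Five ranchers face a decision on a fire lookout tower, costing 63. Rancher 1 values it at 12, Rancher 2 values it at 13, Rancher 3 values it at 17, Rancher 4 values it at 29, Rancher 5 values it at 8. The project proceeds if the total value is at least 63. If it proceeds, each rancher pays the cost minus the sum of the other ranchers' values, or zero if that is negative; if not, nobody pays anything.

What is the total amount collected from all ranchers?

Total value 79 ≥ cost 63, so it is built.
Rancher 1: others sum to 67; max(0, 63 - 67) = 0.
Rancher 2: others sum to 66; max(0, 63 - 66) = 0.
Rancher 3: others sum to 62; max(0, 63 - 62) = 1.
Rancher 4: others sum to 50; max(0, 63 - 50) = 13.
Rancher 5: others sum to 71; max(0, 63 - 71) = 0.
Total collected = 0 + 0 + 1 + 13 + 0 = 14.

14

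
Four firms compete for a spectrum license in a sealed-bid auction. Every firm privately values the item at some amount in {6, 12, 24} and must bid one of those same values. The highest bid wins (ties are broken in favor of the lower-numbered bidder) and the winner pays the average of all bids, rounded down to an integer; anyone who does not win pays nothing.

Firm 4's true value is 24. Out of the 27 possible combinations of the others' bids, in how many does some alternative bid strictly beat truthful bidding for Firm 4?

1

Others bid (6, 6, 6): truth gives 14; bid 12 gives 17 > 14. Violating.
Others bid (6, 6, 12): truth gives 12; no alternative beats it.
Others bid (6, 6, 24): truth gives 0; no alternative beats it.
(Checking all 27 profiles: 1 has a profitable deviation, 26 do not.)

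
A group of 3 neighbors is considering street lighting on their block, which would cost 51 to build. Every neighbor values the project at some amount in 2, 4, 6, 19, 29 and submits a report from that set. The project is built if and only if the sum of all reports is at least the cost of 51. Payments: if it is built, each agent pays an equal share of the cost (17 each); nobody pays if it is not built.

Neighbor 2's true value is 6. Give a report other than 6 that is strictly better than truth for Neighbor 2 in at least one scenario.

Suppose Neighbor 1 reports 19 and Neighbor 3 reports 29.
Report 6: project built, pays 17, utility 6 - 17 = -11.
Report 2: project not built, utility 0.
So reporting 2 beats truth here (0 > -11).

2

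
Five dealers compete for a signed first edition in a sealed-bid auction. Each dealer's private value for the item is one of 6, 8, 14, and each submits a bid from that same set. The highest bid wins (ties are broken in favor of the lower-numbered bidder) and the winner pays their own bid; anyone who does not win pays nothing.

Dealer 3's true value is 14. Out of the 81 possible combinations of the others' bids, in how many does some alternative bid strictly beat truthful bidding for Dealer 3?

4

Others bid (6, 6, 6, 6): truth gives 0; bid 8 gives 6 > 0. Violating.
Others bid (6, 6, 6, 8): truth gives 0; bid 8 gives 6 > 0. Violating.
Others bid (6, 6, 8, 6): truth gives 0; bid 8 gives 6 > 0. Violating.
Others bid (6, 6, 8, 8): truth gives 0; bid 8 gives 6 > 0. Violating.
Others bid (6, 6, 6, 14): truth gives 0; no alternative beats it.
Others bid (6, 6, 8, 14): truth gives 0; no alternative beats it.
(Checking all 81 profiles: 4 have a profitable deviation, 77 do not.)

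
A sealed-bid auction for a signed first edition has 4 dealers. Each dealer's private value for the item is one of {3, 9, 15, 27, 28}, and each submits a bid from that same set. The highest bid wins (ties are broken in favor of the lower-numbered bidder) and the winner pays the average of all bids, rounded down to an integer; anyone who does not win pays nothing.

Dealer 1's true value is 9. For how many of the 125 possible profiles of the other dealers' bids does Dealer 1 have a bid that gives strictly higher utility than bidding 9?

1

Others bid (3, 3, 3): truth gives 5; bid 3 gives 6 > 5. Violating.
Others bid (3, 3, 9): truth gives 3; no alternative beats it.
Others bid (3, 3, 15): truth gives 0; no alternative beats it.
(Checking all 125 profiles: 1 has a profitable deviation, 124 do not.)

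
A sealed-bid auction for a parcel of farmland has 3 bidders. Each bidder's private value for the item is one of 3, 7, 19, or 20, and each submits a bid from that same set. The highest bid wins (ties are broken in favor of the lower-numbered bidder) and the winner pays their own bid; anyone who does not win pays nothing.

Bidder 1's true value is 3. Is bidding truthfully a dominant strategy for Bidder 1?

Yes

Check each profile of the others' bids and compare truth against every alternative bid.
Others bid (3, 3): truth gives 0, best alternative gives -4.
Others bid (3, 7): truth gives 0, best alternative gives -4.
Others bid (7, 3): truth gives 0, best alternative gives -4.
Others bid (7, 7): truth gives 0, best alternative gives -4.
Others bid (3, 19): truth gives 0, best alternative gives 0.
Others bid (3, 20): truth gives 0, best alternative gives 0.
(Remaining 10 profiles checked similarly; truth is weakly best in each.)
In every case the truthful bid is at least as good as any alternative, so it is a dominant strategy.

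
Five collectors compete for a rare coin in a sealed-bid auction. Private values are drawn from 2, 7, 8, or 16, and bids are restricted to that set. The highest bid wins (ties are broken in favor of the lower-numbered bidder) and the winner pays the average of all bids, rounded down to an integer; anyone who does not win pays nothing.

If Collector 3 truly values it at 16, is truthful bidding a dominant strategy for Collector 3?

Consider the case where Collector 1 bids 2, Collector 2 bids 2, Collector 4 bids 2 and Collector 5 bids 2.
Truthful bid 16: wins, pays 4, utility 16 - 4 = 12.
Bid 7 instead: wins, pays 3, utility 16 - 3 = 13.
Since 13 > 12, bidding 7 is strictly better here, so truthful bidding is not dominant.

No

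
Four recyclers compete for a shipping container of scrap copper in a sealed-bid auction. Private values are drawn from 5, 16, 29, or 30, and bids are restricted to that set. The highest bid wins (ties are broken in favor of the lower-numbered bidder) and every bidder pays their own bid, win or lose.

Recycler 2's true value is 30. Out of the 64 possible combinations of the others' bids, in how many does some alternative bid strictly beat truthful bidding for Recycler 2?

Others bid (5, 5, 5): truth gives 0; bid 16 gives 14 > 0. Violating.
Others bid (5, 5, 16): truth gives 0; bid 16 gives 14 > 0. Violating.
Others bid (5, 5, 29): truth gives 0; bid 29 gives 1 > 0. Violating.
Others bid (5, 16, 5): truth gives 0; bid 16 gives 14 > 0. Violating.
Others bid (5, 5, 30): truth gives 0; no alternative beats it.
Others bid (5, 16, 30): truth gives 0; no alternative beats it.
(Checking all 64 profiles: 34 have a profitable deviation, 30 do not.)

34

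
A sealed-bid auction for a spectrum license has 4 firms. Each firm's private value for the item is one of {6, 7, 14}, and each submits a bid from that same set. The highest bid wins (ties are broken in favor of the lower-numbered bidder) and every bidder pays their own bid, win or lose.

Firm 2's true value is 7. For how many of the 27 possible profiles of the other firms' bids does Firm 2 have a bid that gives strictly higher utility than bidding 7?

23

Others bid (6, 6, 14): truth gives -7; bid 6 gives -6 > -7. Violating.
Others bid (6, 7, 14): truth gives -7; bid 6 gives -6 > -7. Violating.
Others bid (6, 14, 6): truth gives -7; bid 6 gives -6 > -7. Violating.
Others bid (6, 14, 7): truth gives -7; bid 6 gives -6 > -7. Violating.
Others bid (6, 6, 6): truth gives 0; no alternative beats it.
Others bid (6, 6, 7): truth gives 0; no alternative beats it.
(Checking all 27 profiles: 23 have a profitable deviation, 4 do not.)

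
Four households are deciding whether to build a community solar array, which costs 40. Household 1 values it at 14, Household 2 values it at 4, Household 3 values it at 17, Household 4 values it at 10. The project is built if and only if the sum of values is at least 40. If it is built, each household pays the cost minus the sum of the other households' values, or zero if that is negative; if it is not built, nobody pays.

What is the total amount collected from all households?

26

Total value 45 ≥ cost 40, so it is built.
Household 1: others sum to 31; max(0, 40 - 31) = 9.
Household 2: others sum to 41; max(0, 40 - 41) = 0.
Household 3: others sum to 28; max(0, 40 - 28) = 12.
Household 4: others sum to 35; max(0, 40 - 35) = 5.
Total collected = 9 + 0 + 12 + 5 = 26.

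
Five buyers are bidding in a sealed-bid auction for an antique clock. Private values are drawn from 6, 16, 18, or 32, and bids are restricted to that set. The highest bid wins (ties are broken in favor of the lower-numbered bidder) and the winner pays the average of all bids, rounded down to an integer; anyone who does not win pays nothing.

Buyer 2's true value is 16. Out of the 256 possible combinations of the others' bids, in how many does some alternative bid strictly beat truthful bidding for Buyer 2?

42

Others bid (6, 6, 6, 18): truth gives 0; bid 18 gives 6 > 0. Violating.
Others bid (6, 6, 16, 18): truth gives 0; bid 18 gives 4 > 0. Violating.
Others bid (6, 6, 18, 6): truth gives 0; bid 18 gives 6 > 0. Violating.
Others bid (6, 6, 18, 16): truth gives 0; bid 18 gives 4 > 0. Violating.
Others bid (6, 6, 6, 6): truth gives 8; no alternative beats it.
Others bid (6, 6, 6, 16): truth gives 6; no alternative beats it.
(Checking all 256 profiles: 42 have a profitable deviation, 214 do not.)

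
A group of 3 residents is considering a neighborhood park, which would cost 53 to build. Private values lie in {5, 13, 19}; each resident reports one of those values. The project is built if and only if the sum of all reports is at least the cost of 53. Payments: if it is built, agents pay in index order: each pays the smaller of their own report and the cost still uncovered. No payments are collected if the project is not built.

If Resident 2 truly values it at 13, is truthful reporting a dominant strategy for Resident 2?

Yes

Check each profile of the others' reports and compare truth against every alternative report.
Others report (5, 5): truth gives 0, best alternative gives 0.
Others report (5, 13): truth gives 0, best alternative gives 0.
Others report (5, 19): truth gives 0, best alternative gives 0.
Others report (13, 5): truth gives 0, best alternative gives 0.
Others report (13, 13): truth gives 0, best alternative gives 0.
Others report (13, 19): truth gives 0, best alternative gives 0.
(Remaining 3 profiles checked similarly; truth is weakly best in each.)
In every case the truthful report is at least as good as any alternative, so it is a dominant strategy.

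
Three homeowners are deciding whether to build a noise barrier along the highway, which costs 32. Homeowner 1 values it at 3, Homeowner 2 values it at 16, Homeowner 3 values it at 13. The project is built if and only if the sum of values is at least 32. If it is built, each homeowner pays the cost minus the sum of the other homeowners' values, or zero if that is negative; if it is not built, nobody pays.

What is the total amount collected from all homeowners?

Total value 32 ≥ cost 32, so it is built.
Homeowner 1: others sum to 29; max(0, 32 - 29) = 3.
Homeowner 2: others sum to 16; max(0, 32 - 16) = 16.
Homeowner 3: others sum to 19; max(0, 32 - 19) = 13.
Total collected = 3 + 16 + 13 = 32.

32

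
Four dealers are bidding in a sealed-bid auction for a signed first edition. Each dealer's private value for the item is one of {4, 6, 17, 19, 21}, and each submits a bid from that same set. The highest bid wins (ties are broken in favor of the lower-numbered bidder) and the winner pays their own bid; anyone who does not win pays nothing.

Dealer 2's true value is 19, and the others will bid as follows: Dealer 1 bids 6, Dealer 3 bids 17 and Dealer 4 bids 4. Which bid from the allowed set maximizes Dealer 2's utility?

Bid 4: loses, pays 0, utility 0.
Bid 6: loses, pays 0, utility 0.
Bid 17: wins, pays 17, utility 19 - 17 = 2.
Bid 19: wins, pays 19, utility 19 - 19 = 0.
Bid 21: wins, pays 21, utility 19 - 21 = -2.
The best choice is 17 with utility 2.

17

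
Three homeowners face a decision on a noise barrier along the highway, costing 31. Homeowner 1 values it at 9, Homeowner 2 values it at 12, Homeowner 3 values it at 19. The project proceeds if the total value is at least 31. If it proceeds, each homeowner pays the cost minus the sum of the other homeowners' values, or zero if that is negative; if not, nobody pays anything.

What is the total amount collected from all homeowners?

13

Total value 40 ≥ cost 31, so it is built.
Homeowner 1: others sum to 31; max(0, 31 - 31) = 0.
Homeowner 2: others sum to 28; max(0, 31 - 28) = 3.
Homeowner 3: others sum to 21; max(0, 31 - 21) = 10.
Total collected = 0 + 3 + 10 = 13.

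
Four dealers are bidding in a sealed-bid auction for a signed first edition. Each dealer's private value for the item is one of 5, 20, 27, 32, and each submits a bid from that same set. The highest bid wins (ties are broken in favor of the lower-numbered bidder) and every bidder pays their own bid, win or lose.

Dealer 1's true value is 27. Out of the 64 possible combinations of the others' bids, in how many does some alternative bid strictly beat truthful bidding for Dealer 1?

45

Others bid (5, 5, 5): truth gives 0; bid 5 gives 22 > 0. Violating.
Others bid (5, 5, 20): truth gives 0; bid 20 gives 7 > 0. Violating.
Others bid (5, 5, 32): truth gives -27; bid 5 gives -5 > -27. Violating.
Others bid (5, 20, 5): truth gives 0; bid 20 gives 7 > 0. Violating.
Others bid (5, 5, 27): truth gives 0; no alternative beats it.
Others bid (5, 20, 27): truth gives 0; no alternative beats it.
(Checking all 64 profiles: 45 have a profitable deviation, 19 do not.)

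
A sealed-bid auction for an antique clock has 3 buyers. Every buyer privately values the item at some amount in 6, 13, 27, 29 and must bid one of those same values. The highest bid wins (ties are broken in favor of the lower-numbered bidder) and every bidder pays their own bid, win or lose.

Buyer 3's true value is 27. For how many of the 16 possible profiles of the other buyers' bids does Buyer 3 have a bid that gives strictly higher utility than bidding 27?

Others bid (6, 6): truth gives 0; bid 13 gives 14 > 0. Violating.
Others bid (6, 27): truth gives -27; bid 29 gives -2 > -27. Violating.
Others bid (6, 29): truth gives -27; bid 6 gives -6 > -27. Violating.
Others bid (13, 27): truth gives -27; bid 29 gives -2 > -27. Violating.
Others bid (6, 13): truth gives 0; no alternative beats it.
Others bid (13, 6): truth gives 0; no alternative beats it.
(Checking all 16 profiles: 13 have a profitable deviation, 3 do not.)

13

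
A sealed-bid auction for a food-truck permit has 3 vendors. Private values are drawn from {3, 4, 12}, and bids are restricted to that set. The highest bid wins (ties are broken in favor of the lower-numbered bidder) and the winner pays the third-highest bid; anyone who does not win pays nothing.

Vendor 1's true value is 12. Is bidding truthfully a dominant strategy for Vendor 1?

Yes

Check each profile of the others' bids and compare truth against every alternative bid.
Others bid (3, 12): truth gives 9, best alternative gives 0.
Others bid (12, 3): truth gives 9, best alternative gives 0.
Others bid (4, 12): truth gives 8, best alternative gives 0.
Others bid (12, 4): truth gives 8, best alternative gives 0.
Others bid (3, 3): truth gives 9, best alternative gives 9.
Others bid (3, 4): truth gives 9, best alternative gives 9.
(Remaining 3 profiles checked similarly; truth is weakly best in each.)
In every case the truthful bid is at least as good as any alternative, so it is a dominant strategy.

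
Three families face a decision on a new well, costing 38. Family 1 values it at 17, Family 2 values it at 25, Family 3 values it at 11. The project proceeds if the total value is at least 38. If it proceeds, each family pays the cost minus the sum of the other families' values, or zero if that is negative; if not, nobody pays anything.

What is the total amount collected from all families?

12

Total value 53 ≥ cost 38, so it is built.
Family 1: others sum to 36; max(0, 38 - 36) = 2.
Family 2: others sum to 28; max(0, 38 - 28) = 10.
Family 3: others sum to 42; max(0, 38 - 42) = 0.
Total collected = 2 + 10 + 0 = 12.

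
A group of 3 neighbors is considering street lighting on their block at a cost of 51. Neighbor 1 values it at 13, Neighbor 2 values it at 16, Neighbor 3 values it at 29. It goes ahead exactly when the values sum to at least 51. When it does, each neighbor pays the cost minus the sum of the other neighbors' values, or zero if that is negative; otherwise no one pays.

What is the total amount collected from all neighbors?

37

Total value 58 ≥ cost 51, so it is built.
Neighbor 1: others sum to 45; max(0, 51 - 45) = 6.
Neighbor 2: others sum to 42; max(0, 51 - 42) = 9.
Neighbor 3: others sum to 29; max(0, 51 - 29) = 22.
Total collected = 6 + 9 + 22 = 37.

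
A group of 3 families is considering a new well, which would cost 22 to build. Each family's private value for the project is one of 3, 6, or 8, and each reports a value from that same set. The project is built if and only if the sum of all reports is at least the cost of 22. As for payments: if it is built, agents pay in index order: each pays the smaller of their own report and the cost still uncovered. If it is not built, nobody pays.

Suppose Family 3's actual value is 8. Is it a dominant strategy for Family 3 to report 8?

Yes

Check each profile of the others' reports and compare truth against every alternative report.
Others report (8, 8): truth gives 2, best alternative gives 2.
Others report (3, 3): truth gives 0, best alternative gives 0.
Others report (3, 6): truth gives 0, best alternative gives 0.
Others report (3, 8): truth gives 0, best alternative gives 0.
Others report (6, 3): truth gives 0, best alternative gives 0.
Others report (6, 6): truth gives 0, best alternative gives 0.
(Remaining 3 profiles checked similarly; truth is weakly best in each.)
In every case the truthful report is at least as good as any alternative, so it is a dominant strategy.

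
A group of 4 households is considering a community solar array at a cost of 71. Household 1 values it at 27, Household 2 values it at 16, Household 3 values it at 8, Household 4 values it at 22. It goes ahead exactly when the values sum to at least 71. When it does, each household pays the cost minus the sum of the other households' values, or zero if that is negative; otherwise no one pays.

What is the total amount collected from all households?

Total value 73 ≥ cost 71, so it is built.
Household 1: others sum to 46; max(0, 71 - 46) = 25.
Household 2: others sum to 57; max(0, 71 - 57) = 14.
Household 3: others sum to 65; max(0, 71 - 65) = 6.
Household 4: others sum to 51; max(0, 71 - 51) = 20.
Total collected = 25 + 14 + 6 + 20 = 65.

65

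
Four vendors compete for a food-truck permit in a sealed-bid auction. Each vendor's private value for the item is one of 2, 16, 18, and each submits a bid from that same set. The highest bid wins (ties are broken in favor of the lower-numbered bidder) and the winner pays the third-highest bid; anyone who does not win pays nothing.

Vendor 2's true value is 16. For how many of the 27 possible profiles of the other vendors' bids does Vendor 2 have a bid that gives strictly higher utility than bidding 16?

Others bid (2, 2, 18): truth gives 0; bid 18 gives 14 > 0. Violating.
Others bid (2, 18, 2): truth gives 0; bid 18 gives 14 > 0. Violating.
Others bid (16, 2, 2): truth gives 0; bid 18 gives 14 > 0. Violating.
Others bid (2, 2, 2): truth gives 14; no alternative beats it.
Others bid (2, 2, 16): truth gives 14; no alternative beats it.
(Checking all 27 profiles: 3 have a profitable deviation, 24 do not.)

3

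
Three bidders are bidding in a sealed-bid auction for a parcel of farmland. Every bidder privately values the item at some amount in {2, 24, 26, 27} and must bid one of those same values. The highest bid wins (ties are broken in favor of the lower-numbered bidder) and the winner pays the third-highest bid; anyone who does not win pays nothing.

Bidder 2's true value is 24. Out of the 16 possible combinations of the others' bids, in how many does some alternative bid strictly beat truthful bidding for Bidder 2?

Others bid (2, 26): truth gives 0; bid 26 gives 22 > 0. Violating.
Others bid (2, 27): truth gives 0; bid 27 gives 22 > 0. Violating.
Others bid (24, 2): truth gives 0; bid 26 gives 22 > 0. Violating.
Others bid (26, 2): truth gives 0; bid 27 gives 22 > 0. Violating.
Others bid (2, 2): truth gives 22; no alternative beats it.
Others bid (2, 24): truth gives 22; no alternative beats it.
(Checking all 16 profiles: 4 have a profitable deviation, 12 do not.)

4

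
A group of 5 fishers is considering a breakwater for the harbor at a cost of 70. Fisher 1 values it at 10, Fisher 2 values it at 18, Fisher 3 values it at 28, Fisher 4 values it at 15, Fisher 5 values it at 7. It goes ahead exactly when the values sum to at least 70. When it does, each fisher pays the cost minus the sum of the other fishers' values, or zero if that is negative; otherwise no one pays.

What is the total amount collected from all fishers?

Total value 78 ≥ cost 70, so it is built.
Fisher 1: others sum to 68; max(0, 70 - 68) = 2.
Fisher 2: others sum to 60; max(0, 70 - 60) = 10.
Fisher 3: others sum to 50; max(0, 70 - 50) = 20.
Fisher 4: others sum to 63; max(0, 70 - 63) = 7.
Fisher 5: others sum to 71; max(0, 70 - 71) = 0.
Total collected = 2 + 10 + 20 + 7 + 0 = 39.

39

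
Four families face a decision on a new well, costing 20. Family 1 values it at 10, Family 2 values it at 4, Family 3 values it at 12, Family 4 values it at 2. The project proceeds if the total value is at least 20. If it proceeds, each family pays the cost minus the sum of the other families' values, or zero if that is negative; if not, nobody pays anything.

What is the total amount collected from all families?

6

Total value 28 ≥ cost 20, so it is built.
Family 1: others sum to 18; max(0, 20 - 18) = 2.
Family 2: others sum to 24; max(0, 20 - 24) = 0.
Family 3: others sum to 16; max(0, 20 - 16) = 4.
Family 4: others sum to 26; max(0, 20 - 26) = 0.
Total collected = 2 + 0 + 4 + 0 = 6.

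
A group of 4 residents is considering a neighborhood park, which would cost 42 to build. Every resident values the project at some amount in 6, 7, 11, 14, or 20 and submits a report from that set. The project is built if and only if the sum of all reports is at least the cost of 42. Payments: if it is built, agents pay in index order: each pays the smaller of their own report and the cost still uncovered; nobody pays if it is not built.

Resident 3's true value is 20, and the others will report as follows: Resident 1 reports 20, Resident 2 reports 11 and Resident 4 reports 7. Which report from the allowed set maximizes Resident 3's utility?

6

Report 6: project built, pays 6, utility 20 - 6 = 14.
Report 7: project built, pays 7, utility 20 - 7 = 13.
Report 11: project built, pays 11, utility 20 - 11 = 9.
Report 14: project built, pays 11, utility 20 - 11 = 9.
Report 20: project built, pays 11, utility 20 - 11 = 9.
The best choice is 6 with utility 14.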